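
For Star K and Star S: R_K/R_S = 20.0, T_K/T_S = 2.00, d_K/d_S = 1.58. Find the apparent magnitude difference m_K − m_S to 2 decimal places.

L_K/L_S = (20.0)²(2.00)⁴ = 6400.
F_K/F_S = (L_K/L_S)/(d_K/d_S)² = 6400/2.496 = 2564.
m_K − m_S = −2.5 log₁₀(2564) = -8.52.

-8.52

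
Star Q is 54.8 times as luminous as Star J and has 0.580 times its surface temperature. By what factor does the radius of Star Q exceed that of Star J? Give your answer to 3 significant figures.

L ∝ R²T⁴ gives R ∝ √L / T², so
R_Q/R_J = √(54.8) / (0.580)² = 7.403 / 0.3364 = 22.01.

22.0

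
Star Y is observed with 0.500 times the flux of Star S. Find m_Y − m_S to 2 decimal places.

0.75

m_Y − m_S = −2.5 log₁₀(F_Y/F_S) = −2.5 log₁₀(0.500) = −2.5 × (-0.301) = 0.753.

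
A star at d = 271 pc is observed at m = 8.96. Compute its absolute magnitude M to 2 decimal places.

1.80

M = m − 5 log₁₀(d/10 pc) = 8.96 − 5 log₁₀(271/10)
  = 8.96 − 5 × 1.433 = 8.96 − 7.16 = 1.80.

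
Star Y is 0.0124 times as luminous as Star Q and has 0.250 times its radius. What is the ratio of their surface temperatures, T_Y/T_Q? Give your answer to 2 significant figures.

0.67

L ∝ R²T⁴ gives T ∝ (L/R²)^(1/4), so
T_Y/T_Q = (0.0124 / 0.250²)^(1/4) = (0.1984)^(1/4) = 0.6674.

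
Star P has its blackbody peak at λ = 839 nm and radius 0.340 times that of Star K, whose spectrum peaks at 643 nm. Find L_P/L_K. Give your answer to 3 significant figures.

0.0399

Wien's law gives T ∝ 1/λ_max, so T_P/T_K = λ_K/λ_P = 643/839 = 0.7664.
Then L ∝ R²T⁴ gives L_P/L_K = (0.340)² × (0.7664)⁴ = 0.1156 × 0.3450 = 0.03988.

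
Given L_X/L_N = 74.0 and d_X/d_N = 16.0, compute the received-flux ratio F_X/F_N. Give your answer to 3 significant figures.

F = L/(4πd²), so F_X/F_N = (L_X/L_N) / (d_X/d_N)²
= 74.0 / (16.0)² = 74.0 / 256.0 = 0.2891.

0.289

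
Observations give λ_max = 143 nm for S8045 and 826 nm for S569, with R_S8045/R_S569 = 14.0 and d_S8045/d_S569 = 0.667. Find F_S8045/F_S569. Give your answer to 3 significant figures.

4.90×10^5

Wien's law: T_S8045/T_S569 = λ_S569/λ_S8045 = 826/143 = 5.776.
L_S8045/L_S569 = (R_S8045/R_S569)²(T_S8045/T_S569)⁴ = (14.0)²(5.776)⁴ = 2.182×10^5.
F_S8045/F_S569 = (L_S8045/L_S569)/(d_S8045/d_S569)² = 2.182×10^5/(0.667)² = 4.904×10^5.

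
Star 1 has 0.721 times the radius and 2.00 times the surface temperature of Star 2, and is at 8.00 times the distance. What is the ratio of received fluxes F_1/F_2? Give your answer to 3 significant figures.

0.130

L_1/L_2 = (R_1/R_2)²(T_1/T_2)⁴ = (0.721)² × (2.00)⁴ = 8.317.
F_1/F_2 = (L_1/L_2)/(d_1/d_2)² = 8.317 / (8.00)² = 0.1300.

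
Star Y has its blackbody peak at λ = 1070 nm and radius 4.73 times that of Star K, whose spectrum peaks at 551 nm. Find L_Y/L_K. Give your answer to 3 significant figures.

Wien's law gives T ∝ 1/λ_max, so T_Y/T_K = λ_K/λ_Y = 551/1070 = 0.5150.
Then L ∝ R²T⁴ gives L_Y/L_K = (4.73)² × (0.5150)⁴ = 22.37 × 0.07032 = 1.573.

1.57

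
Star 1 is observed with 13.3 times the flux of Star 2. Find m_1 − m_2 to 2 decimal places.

m_1 − m_2 = −2.5 log₁₀(F_1/F_2) = −2.5 log₁₀(13.3) = −2.5 × (1.124) = -2.810.

-2.81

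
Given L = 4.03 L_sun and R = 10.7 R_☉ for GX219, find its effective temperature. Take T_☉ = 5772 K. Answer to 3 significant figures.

T/T_☉ = (L/L_☉)^(1/4) / (R/R_☉)^(1/2)
T = 5772 × (4.03)^(1/4) / √(10.7) = 5772 × 1.417 / 3.271 = 2500 K.

2.50×10^3 K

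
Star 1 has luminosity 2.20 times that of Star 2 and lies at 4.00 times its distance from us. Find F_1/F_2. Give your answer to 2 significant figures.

F = L/(4πd²), so F_1/F_2 = (L_1/L_2) / (d_1/d_2)²
= 2.20 / (4.00)² = 2.20 / 16.00 = 0.1375.

0.14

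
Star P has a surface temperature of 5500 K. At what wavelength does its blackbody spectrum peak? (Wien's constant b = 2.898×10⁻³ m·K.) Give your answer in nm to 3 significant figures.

527 nm

λ_max = b/T = 2.898×10⁻³ / 5500 = 5.27×10^-7 m = 526.9 nm.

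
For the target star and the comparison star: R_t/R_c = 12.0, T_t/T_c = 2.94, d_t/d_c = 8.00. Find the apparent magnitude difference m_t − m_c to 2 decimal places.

-5.56

L_t/L_c = (12.0)²(2.94)⁴ = 1.076×10^4.
F_t/F_c = (L_t/L_c)/(d_t/d_c)² = 1.076×10^4/64.00 = 168.1.
m_t − m_c = −2.5 log₁₀(168.1) = -5.56.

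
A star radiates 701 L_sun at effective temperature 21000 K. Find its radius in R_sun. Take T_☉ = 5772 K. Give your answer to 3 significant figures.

R/R_☉ = √(L/L_☉) / (T/T_☉)² = √(701) / (3.638)²
       = 26.48 / 13.24 = 2.000.

2.00 R_sun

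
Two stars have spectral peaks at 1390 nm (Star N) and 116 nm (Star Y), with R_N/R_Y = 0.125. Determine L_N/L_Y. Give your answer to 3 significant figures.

7.58×10^-7

Wien's law gives T ∝ 1/λ_max, so T_N/T_Y = λ_Y/λ_N = 116/1390 = 0.08345.
Then L ∝ R²T⁴ gives L_N/L_Y = (0.125)² × (0.08345)⁴ = 0.01562 × 4.850×10^-5 = 7.579×10^-7.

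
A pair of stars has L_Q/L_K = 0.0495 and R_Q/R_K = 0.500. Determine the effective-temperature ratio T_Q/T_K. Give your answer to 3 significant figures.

L ∝ R²T⁴ gives T ∝ (L/R²)^(1/4), so
T_Q/T_K = (0.0495 / 0.500²)^(1/4) = (0.1980)^(1/4) = 0.6671.

0.667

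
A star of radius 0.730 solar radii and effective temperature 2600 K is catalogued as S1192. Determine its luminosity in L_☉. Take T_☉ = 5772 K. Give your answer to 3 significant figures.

0.0219 L_☉

L/L_☉ = (R/R_☉)² (T/T_☉)⁴ = (0.730)² × (2600/5772)⁴
       = 0.5329 × (0.4505)⁴ = 0.5329 × 0.04117 = 0.02194.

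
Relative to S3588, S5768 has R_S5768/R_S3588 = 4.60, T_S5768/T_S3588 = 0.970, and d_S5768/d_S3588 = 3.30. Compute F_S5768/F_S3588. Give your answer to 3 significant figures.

1.72

L_S5768/L_S3588 = (R_S5768/R_S3588)²(T_S5768/T_S3588)⁴ = (4.60)² × (0.970)⁴ = 18.73.
F_S5768/F_S3588 = (L_S5768/L_S3588)/(d_S5768/d_S3588)² = 18.73 / (3.30)² = 1.720.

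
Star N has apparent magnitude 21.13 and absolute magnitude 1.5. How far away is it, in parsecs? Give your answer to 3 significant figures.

8.43×10^4 pc

m − M = 5 log₁₀(d/10 pc)
21.13 − (1.5) = 19.63 = 5 log₁₀(d/10)
d = 10 × 10^(19.63/5) = 10 × 10^3.926 = 8.433×10^4 pc.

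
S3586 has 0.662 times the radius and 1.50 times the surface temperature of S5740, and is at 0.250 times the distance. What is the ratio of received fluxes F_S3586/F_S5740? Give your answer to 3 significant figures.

35.5

L_S3586/L_S5740 = (R_S3586/R_S5740)²(T_S3586/T_S5740)⁴ = (0.662)² × (1.50)⁴ = 2.219.
F_S3586/F_S5740 = (L_S3586/L_S5740)/(d_S3586/d_S5740)² = 2.219 / (0.250)² = 35.50.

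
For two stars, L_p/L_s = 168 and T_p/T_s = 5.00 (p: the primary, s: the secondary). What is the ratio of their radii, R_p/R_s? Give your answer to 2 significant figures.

L ∝ R²T⁴ gives R ∝ √L / T², so
R_p/R_s = √(168) / (5.00)² = 12.96 / 25.00 = 0.5185.

0.52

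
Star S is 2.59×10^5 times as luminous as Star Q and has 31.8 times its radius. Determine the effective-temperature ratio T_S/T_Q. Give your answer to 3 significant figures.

L ∝ R²T⁴ gives T ∝ (L/R²)^(1/4), so
T_S/T_Q = (2.59×10^5 / 31.8²)^(1/4) = (256.1)^(1/4) = 4.000.

4.00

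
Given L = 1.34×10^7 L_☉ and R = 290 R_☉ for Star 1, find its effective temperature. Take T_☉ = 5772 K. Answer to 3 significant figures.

2.05×10^4 K

T/T_☉ = (L/L_☉)^(1/4) / (R/R_☉)^(1/2)
T = 5772 × (1.34×10^7)^(1/4) / √(290) = 5772 × 60.50 / 17.03 = 2.051×10^4 K.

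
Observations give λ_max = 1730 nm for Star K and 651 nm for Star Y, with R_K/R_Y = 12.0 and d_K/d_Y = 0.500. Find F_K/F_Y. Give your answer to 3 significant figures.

Wien's law: T_K/T_Y = λ_Y/λ_K = 651/1730 = 0.3763.
L_K/L_Y = (R_K/R_Y)²(T_K/T_Y)⁴ = (12.0)²(0.3763)⁴ = 2.887.
F_K/F_Y = (L_K/L_Y)/(d_K/d_Y)² = 2.887/(0.500)² = 11.55.

11.5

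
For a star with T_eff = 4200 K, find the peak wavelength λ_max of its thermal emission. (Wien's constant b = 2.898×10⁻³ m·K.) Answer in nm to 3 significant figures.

λ_max = b/T = 2.898×10⁻³ / 4200 = 6.90×10^-7 m = 690.0 nm.

690 nm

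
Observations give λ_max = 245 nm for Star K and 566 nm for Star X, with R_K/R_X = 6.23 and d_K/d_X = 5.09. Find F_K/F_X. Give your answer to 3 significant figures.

Wien's law: T_K/T_X = λ_X/λ_K = 566/245 = 2.310.
L_K/L_X = (R_K/R_X)²(T_K/T_X)⁴ = (6.23)²(2.310)⁴ = 1106.
F_K/F_X = (L_K/L_X)/(d_K/d_X)² = 1106/(5.09)² = 42.67.

42.7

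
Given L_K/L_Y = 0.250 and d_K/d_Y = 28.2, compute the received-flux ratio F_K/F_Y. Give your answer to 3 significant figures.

3.14×10^-4

F = L/(4πd²), so F_K/F_Y = (L_K/L_Y) / (d_K/d_Y)²
= 0.250 / (28.2)² = 0.250 / 795.2 = 3.144×10^-4.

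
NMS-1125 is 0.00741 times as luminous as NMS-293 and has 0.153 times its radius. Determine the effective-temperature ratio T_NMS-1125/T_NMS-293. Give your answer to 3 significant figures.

L ∝ R²T⁴ gives T ∝ (L/R²)^(1/4), so
T_NMS-1125/T_NMS-293 = (0.00741 / 0.153²)^(1/4) = (0.3165)^(1/4) = 0.7501.

0.750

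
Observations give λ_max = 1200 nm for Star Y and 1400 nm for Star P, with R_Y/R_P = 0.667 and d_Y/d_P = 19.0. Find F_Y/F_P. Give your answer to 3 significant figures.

Wien's law: T_Y/T_P = λ_P/λ_Y = 1400/1200 = 1.167.
L_Y/L_P = (R_Y/R_P)²(T_Y/T_P)⁴ = (0.667)²(1.167)⁴ = 0.8242.
F_Y/F_P = (L_Y/L_P)/(d_Y/d_P)² = 0.8242/(19.0)² = 0.002283.

0.00228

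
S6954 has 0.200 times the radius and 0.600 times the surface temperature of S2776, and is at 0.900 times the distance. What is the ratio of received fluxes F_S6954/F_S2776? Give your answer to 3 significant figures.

L_S6954/L_S2776 = (R_S6954/R_S2776)²(T_S6954/T_S2776)⁴ = (0.200)² × (0.600)⁴ = 0.005184.
F_S6954/F_S2776 = (L_S6954/L_S2776)/(d_S6954/d_S2776)² = 0.005184 / (0.900)² = 0.006400.

0.00640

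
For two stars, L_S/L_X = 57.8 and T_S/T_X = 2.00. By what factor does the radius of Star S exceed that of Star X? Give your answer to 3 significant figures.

1.90

L ∝ R²T⁴ gives R ∝ √L / T², so
R_S/R_X = √(57.8) / (2.00)² = 7.603 / 4.000 = 1.901.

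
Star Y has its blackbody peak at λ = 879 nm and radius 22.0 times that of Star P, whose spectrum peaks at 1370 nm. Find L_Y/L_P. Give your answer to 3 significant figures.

2.86×10^3

Wien's law gives T ∝ 1/λ_max, so T_Y/T_P = λ_P/λ_Y = 1370/879 = 1.559.
Then L ∝ R²T⁴ gives L_Y/L_P = (22.0)² × (1.559)⁴ = 484.0 × 5.901 = 2856.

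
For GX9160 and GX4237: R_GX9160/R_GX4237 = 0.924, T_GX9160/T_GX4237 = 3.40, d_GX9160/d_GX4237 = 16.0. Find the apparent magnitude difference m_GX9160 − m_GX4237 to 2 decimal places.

0.88

L_GX9160/L_GX4237 = (0.924)²(3.40)⁴ = 114.1.
F_GX9160/F_GX4237 = (L_GX9160/L_GX4237)/(d_GX9160/d_GX4237)² = 114.1/256.0 = 0.4457.
m_GX9160 − m_GX4237 = −2.5 log₁₀(0.4457) = 0.88.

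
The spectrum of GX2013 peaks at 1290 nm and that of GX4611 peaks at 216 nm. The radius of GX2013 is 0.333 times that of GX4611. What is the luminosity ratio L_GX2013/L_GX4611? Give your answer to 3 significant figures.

8.72×10^-5

Wien's law gives T ∝ 1/λ_max, so T_GX2013/T_GX4611 = λ_GX4611/λ_GX2013 = 216/1290 = 0.1674.
Then L ∝ R²T⁴ gives L_GX2013/L_GX4611 = (0.333)² × (0.1674)⁴ = 0.1109 × 7.861×10^-4 = 8.717×10^-5.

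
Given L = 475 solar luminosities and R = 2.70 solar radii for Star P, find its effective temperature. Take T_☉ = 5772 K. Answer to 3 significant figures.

T/T_☉ = (L/L_☉)^(1/4) / (R/R_☉)^(1/2)
T = 5772 × (475)^(1/4) / √(2.70) = 5772 × 4.668 / 1.643 = 1.640×10^4 K.

1.64×10^4 K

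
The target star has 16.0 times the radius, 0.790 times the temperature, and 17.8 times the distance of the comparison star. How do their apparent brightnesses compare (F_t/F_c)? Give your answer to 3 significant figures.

0.315

L_t/L_c = (R_t/R_c)²(T_t/T_c)⁴ = (16.0)² × (0.790)⁴ = 99.71.
F_t/F_c = (L_t/L_c)/(d_t/d_c)² = 99.71 / (17.8)² = 0.3147.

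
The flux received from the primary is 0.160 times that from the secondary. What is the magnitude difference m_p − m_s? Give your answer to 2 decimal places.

m_p − m_s = −2.5 log₁₀(F_p/F_s) = −2.5 log₁₀(0.160) = −2.5 × (-0.796) = 1.990.

1.99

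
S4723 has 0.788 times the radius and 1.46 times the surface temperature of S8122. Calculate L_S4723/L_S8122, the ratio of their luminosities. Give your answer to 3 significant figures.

2.82

From the Stefan–Boltzmann law, L ∝ R²T⁴, so
L_S4723/L_S8122 = (R_S4723/R_S8122)² (T_S4723/T_S8122)⁴ = (0.788)² × (1.46)⁴ = 0.6209 × 4.544 = 2.821.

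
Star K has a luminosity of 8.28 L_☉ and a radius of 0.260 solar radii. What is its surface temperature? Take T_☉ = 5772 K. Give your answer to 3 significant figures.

1.92×10^4 K

T/T_☉ = (L/L_☉)^(1/4) / (R/R_☉)^(1/2)
T = 5772 × (8.28)^(1/4) / √(0.260) = 5772 × 1.696 / 0.5099 = 1.920×10^4 K.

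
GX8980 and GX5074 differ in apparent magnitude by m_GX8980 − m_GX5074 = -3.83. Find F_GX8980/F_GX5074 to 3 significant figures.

34.0

F_GX8980/F_GX5074 = 10^(−(m_GX8980 − m_GX5074)/2.5) = 10^(3.83/2.5) = 10^1.532 = 34.04.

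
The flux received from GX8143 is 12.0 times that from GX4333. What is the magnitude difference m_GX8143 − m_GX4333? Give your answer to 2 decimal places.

m_GX8143 − m_GX4333 = −2.5 log₁₀(F_GX8143/F_GX4333) = −2.5 log₁₀(12.0) = −2.5 × (1.079) = -2.698.

-2.70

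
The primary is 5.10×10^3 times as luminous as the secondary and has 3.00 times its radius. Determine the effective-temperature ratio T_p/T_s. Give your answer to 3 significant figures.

4.88

L ∝ R²T⁴ gives T ∝ (L/R²)^(1/4), so
T_p/T_s = (5.10×10^3 / 3.00²)^(1/4) = (566.7)^(1/4) = 4.879.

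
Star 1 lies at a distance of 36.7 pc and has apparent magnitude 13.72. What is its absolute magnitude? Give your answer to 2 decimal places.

10.90

M = m − 5 log₁₀(d/10 pc) = 13.72 − 5 log₁₀(36.7/10)
  = 13.72 − 5 × 0.565 = 13.72 − 2.82 = 10.90.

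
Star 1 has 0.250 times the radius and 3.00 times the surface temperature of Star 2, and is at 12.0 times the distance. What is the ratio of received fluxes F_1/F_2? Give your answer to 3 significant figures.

L_1/L_2 = (R_1/R_2)²(T_1/T_2)⁴ = (0.250)² × (3.00)⁴ = 5.062.
F_1/F_2 = (L_1/L_2)/(d_1/d_2)² = 5.062 / (12.0)² = 0.03516.

0.0352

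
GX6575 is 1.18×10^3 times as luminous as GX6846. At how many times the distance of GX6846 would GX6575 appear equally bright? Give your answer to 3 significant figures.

Equal flux requires L_GX6575/d_GX6575² = L_GX6846/d_GX6846², so d_GX6575/d_GX6846 = √(L_GX6575/L_GX6846)
= √(1.18×10^3) = 34.35.

34.4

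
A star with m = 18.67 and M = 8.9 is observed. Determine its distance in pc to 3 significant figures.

899 pc

m − M = 5 log₁₀(d/10 pc)
18.67 − (8.9) = 9.77 = 5 log₁₀(d/10)
d = 10 × 10^(9.77/5) = 10 × 10^1.954 = 899.5 pc.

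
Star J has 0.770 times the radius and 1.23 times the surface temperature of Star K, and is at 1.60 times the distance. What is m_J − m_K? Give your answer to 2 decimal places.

0.69

L_J/L_K = (0.770)²(1.23)⁴ = 1.357.
F_J/F_K = (L_J/L_K)/(d_J/d_K)² = 1.357/2.560 = 0.5301.
m_J − m_K = −2.5 log₁₀(0.5301) = 0.69.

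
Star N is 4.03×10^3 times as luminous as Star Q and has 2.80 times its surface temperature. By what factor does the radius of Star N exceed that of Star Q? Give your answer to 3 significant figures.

8.10

L ∝ R²T⁴ gives R ∝ √L / T², so
R_N/R_Q = √(4.03×10^3) / (2.80)² = 63.48 / 7.840 = 8.097.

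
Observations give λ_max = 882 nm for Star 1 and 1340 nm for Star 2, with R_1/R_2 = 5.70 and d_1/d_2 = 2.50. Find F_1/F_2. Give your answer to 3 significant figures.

Wien's law: T_1/T_2 = λ_2/λ_1 = 1340/882 = 1.519.
L_1/L_2 = (R_1/R_2)²(T_1/T_2)⁴ = (5.70)²(1.519)⁴ = 173.1.
F_1/F_2 = (L_1/L_2)/(d_1/d_2)² = 173.1/(2.50)² = 27.70.

27.7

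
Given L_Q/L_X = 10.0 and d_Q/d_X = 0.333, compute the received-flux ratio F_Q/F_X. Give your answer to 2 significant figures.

90

F = L/(4πd²), so F_Q/F_X = (L_Q/L_X) / (d_Q/d_X)²
= 10.0 / (0.333)² = 10.0 / 0.1109 = 90.18.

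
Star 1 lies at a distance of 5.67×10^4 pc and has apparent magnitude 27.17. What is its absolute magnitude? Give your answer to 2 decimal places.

8.40

M = m − 5 log₁₀(d/10 pc) = 27.17 − 5 log₁₀(5.67×10^4/10)
  = 27.17 − 5 × 3.754 = 27.17 − 18.77 = 8.40.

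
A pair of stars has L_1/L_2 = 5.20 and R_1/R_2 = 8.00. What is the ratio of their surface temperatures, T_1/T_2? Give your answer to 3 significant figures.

0.534

L ∝ R²T⁴ gives T ∝ (L/R²)^(1/4), so
T_1/T_2 = (5.20 / 8.00²)^(1/4) = (0.08125)^(1/4) = 0.5339.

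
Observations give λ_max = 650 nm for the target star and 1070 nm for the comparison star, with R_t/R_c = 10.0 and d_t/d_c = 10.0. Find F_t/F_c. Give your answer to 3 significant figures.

Wien's law: T_t/T_c = λ_c/λ_t = 1070/650 = 1.646.
L_t/L_c = (R_t/R_c)²(T_t/T_c)⁴ = (10.0)²(1.646)⁴ = 734.3.
F_t/F_c = (L_t/L_c)/(d_t/d_c)² = 734.3/(10.0)² = 7.343.

7.34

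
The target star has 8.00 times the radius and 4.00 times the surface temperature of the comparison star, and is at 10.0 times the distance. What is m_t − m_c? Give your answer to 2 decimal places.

-5.54

L_t/L_c = (8.00)²(4.00)⁴ = 1.638×10^4.
F_t/F_c = (L_t/L_c)/(d_t/d_c)² = 1.638×10^4/100.0 = 163.8.
m_t − m_c = −2.5 log₁₀(163.8) = -5.54.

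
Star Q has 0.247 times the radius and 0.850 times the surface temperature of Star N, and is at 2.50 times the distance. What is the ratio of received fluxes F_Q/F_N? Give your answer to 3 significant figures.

L_Q/L_N = (R_Q/R_N)²(T_Q/T_N)⁴ = (0.247)² × (0.850)⁴ = 0.03185.
F_Q/F_N = (L_Q/L_N)/(d_Q/d_N)² = 0.03185 / (2.50)² = 0.005096.

0.00510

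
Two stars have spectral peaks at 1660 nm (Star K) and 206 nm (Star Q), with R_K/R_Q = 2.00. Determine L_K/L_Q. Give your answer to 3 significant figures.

9.49×10^-4

Wien's law gives T ∝ 1/λ_max, so T_K/T_Q = λ_Q/λ_K = 206/1660 = 0.1241.
Then L ∝ R²T⁴ gives L_K/L_Q = (2.00)² × (0.1241)⁴ = 4.000 × 2.372×10^-4 = 9.486×10^-4.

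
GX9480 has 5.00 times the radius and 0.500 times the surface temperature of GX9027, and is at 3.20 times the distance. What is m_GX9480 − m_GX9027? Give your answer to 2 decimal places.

2.04

L_GX9480/L_GX9027 = (5.00)²(0.500)⁴ = 1.562.
F_GX9480/F_GX9027 = (L_GX9480/L_GX9027)/(d_GX9480/d_GX9027)² = 1.562/10.24 = 0.1526.
m_GX9480 − m_GX9027 = −2.5 log₁₀(0.1526) = 2.04.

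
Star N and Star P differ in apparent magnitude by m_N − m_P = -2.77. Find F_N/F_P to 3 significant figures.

F_N/F_P = 10^(−(m_N − m_P)/2.5) = 10^(2.77/2.5) = 10^1.108 = 12.82.

12.8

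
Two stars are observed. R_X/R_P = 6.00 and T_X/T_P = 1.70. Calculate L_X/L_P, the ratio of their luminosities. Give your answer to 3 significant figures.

From the Stefan–Boltzmann law, L ∝ R²T⁴, so
L_X/L_P = (R_X/R_P)² (T_X/T_P)⁴ = (6.00)² × (1.70)⁴ = 36.00 × 8.352 = 300.7.

301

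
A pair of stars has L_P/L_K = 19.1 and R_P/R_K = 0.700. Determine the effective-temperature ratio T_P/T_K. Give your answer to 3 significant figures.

2.50

L ∝ R²T⁴ gives T ∝ (L/R²)^(1/4), so
T_P/T_K = (19.1 / 0.700²)^(1/4) = (38.98)^(1/4) = 2.499.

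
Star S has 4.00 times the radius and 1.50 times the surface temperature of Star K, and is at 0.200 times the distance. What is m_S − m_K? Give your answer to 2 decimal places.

-8.27

L_S/L_K = (4.00)²(1.50)⁴ = 81.00.
F_S/F_K = (L_S/L_K)/(d_S/d_K)² = 81.00/0.04000 = 2025.
m_S − m_K = −2.5 log₁₀(2025) = -8.27.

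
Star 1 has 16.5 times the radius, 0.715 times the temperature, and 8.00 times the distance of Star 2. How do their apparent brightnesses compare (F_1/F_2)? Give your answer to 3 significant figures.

1.11

L_1/L_2 = (R_1/R_2)²(T_1/T_2)⁴ = (16.5)² × (0.715)⁴ = 71.15.
F_1/F_2 = (L_1/L_2)/(d_1/d_2)² = 71.15 / (8.00)² = 1.112.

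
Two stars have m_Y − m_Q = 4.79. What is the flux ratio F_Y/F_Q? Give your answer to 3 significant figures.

0.0121

F_Y/F_Q = 10^(−(m_Y − m_Q)/2.5) = 10^(-4.79/2.5) = 10^-1.916 = 0.01213.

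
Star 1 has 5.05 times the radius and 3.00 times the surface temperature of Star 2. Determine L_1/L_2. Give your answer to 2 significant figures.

2.1×10^3

From the Stefan–Boltzmann law, L ∝ R²T⁴, so
L_1/L_2 = (R_1/R_2)² (T_1/T_2)⁴ = (5.05)² × (3.00)⁴ = 25.50 × 81.00 = 2066.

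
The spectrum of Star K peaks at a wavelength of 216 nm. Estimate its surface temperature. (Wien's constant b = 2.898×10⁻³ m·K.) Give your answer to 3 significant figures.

1.34×10^4 K

T = b/λ_max = 2.898×10⁻³ / (216×10⁻⁹) = 1.342×10^4 K.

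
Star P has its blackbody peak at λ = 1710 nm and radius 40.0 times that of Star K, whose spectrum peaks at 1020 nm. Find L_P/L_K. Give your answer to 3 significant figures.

Wien's law gives T ∝ 1/λ_max, so T_P/T_K = λ_K/λ_P = 1020/1710 = 0.5965.
Then L ∝ R²T⁴ gives L_P/L_K = (40.0)² × (0.5965)⁴ = 1600 × 0.1266 = 202.6.

203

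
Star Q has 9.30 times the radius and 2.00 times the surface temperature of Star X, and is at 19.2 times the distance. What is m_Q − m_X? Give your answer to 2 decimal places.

-1.44

L_Q/L_X = (9.30)²(2.00)⁴ = 1384.
F_Q/F_X = (L_Q/L_X)/(d_Q/d_X)² = 1384/368.6 = 3.754.
m_Q − m_X = −2.5 log₁₀(3.754) = -1.44.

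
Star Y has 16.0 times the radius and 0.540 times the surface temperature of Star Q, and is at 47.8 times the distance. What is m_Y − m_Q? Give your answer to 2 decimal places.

L_Y/L_Q = (16.0)²(0.540)⁴ = 21.77.
F_Y/F_Q = (L_Y/L_Q)/(d_Y/d_Q)² = 21.77/2285 = 0.009527.
m_Y − m_Q = −2.5 log₁₀(0.009527) = 5.05.

5.05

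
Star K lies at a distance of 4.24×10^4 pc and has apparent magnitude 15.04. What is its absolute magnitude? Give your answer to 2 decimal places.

M = m − 5 log₁₀(d/10 pc) = 15.04 − 5 log₁₀(4.24×10^4/10)
  = 15.04 − 5 × 3.627 = 15.04 − 18.14 = -3.10.

-3.10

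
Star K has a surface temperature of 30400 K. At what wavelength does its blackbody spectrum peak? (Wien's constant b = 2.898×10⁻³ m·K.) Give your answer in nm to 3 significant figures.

λ_max = b/T = 2.898×10⁻³ / 30400 = 9.53×10^-8 m = 95.33 nm.

95.3 nm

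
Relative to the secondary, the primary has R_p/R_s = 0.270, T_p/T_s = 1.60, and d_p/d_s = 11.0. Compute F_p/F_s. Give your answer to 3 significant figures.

L_p/L_s = (R_p/R_s)²(T_p/T_s)⁴ = (0.270)² × (1.60)⁴ = 0.4778.
F_p/F_s = (L_p/L_s)/(d_p/d_s)² = 0.4778 / (11.0)² = 0.003948.

0.00395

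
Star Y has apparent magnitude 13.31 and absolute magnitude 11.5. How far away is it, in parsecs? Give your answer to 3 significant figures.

23.0 pc

m − M = 5 log₁₀(d/10 pc)
13.31 − (11.5) = 1.81 = 5 log₁₀(d/10)
d = 10 × 10^(1.81/5) = 10 × 10^0.362 = 23.01 pc.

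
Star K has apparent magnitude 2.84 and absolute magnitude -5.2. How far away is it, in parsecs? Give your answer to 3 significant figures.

m − M = 5 log₁₀(d/10 pc)
2.84 − (-5.2) = 8.04 = 5 log₁₀(d/10)
d = 10 × 10^(8.04/5) = 10 × 10^1.608 = 405.5 pc.

406 pc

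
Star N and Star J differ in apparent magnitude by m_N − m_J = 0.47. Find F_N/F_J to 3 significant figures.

F_N/F_J = 10^(−(m_N − m_J)/2.5) = 10^(-0.47/2.5) = 10^-0.188 = 0.6486.

0.649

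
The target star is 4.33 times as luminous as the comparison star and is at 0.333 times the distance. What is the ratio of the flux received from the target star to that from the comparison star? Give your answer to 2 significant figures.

F = L/(4πd²), so F_t/F_c = (L_t/L_c) / (d_t/d_c)²
= 4.33 / (0.333)² = 4.33 / 0.1109 = 39.05.

39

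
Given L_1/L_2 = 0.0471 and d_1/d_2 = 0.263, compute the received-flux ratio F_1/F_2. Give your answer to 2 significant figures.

0.68

F = L/(4πd²), so F_1/F_2 = (L_1/L_2) / (d_1/d_2)²
= 0.0471 / (0.263)² = 0.0471 / 0.06917 = 0.6809.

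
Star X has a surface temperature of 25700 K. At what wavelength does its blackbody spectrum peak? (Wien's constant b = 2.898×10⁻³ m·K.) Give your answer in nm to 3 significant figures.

113 nm

λ_max = b/T = 2.898×10⁻³ / 25700 = 1.13×10^-7 m = 112.8 nm.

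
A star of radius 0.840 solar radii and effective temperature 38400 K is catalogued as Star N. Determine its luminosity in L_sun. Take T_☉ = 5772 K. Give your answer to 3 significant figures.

1.38×10^3 L_sun

L/L_☉ = (R/R_☉)² (T/T_☉)⁴ = (0.840)² × (38400/5772)⁴
       = 0.7056 × (6.653)⁴ = 0.7056 × 1959 = 1382.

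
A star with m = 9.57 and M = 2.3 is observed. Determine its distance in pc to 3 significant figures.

284 pc

m − M = 5 log₁₀(d/10 pc)
9.57 − (2.3) = 7.27 = 5 log₁₀(d/10)
d = 10 × 10^(7.27/5) = 10 × 10^1.454 = 284.4 pc.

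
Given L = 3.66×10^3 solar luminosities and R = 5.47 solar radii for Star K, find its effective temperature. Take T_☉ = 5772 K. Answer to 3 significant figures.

1.92×10^4 K

T/T_☉ = (L/L_☉)^(1/4) / (R/R_☉)^(1/2)
T = 5772 × (3.66×10^3)^(1/4) / √(5.47) = 5772 × 7.778 / 2.339 = 1.920×10^4 K.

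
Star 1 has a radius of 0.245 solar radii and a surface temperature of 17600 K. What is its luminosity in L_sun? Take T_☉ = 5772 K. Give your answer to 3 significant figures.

L/L_☉ = (R/R_☉)² (T/T_☉)⁴ = (0.245)² × (17600/5772)⁴
       = 0.06002 × (3.049)⁴ = 0.06002 × 86.45 = 5.189.

5.19 L_sun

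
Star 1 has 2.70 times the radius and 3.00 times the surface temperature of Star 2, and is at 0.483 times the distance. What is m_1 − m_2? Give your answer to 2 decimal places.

L_1/L_2 = (2.70)²(3.00)⁴ = 590.5.
F_1/F_2 = (L_1/L_2)/(d_1/d_2)² = 590.5/0.2333 = 2531.
m_1 − m_2 = −2.5 log₁₀(2531) = -8.51.

-8.51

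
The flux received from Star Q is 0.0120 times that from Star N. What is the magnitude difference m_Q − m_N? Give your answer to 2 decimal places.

m_Q − m_N = −2.5 log₁₀(F_Q/F_N) = −2.5 log₁₀(0.0120) = −2.5 × (-1.921) = 4.802.

4.80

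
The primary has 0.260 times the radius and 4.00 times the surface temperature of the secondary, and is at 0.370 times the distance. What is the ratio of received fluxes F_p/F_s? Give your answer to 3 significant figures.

126

L_p/L_s = (R_p/R_s)²(T_p/T_s)⁴ = (0.260)² × (4.00)⁴ = 17.31.
F_p/F_s = (L_p/L_s)/(d_p/d_s)² = 17.31 / (0.370)² = 126.4.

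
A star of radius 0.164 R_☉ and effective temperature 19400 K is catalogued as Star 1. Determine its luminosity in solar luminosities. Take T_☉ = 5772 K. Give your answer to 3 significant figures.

3.43 solar luminosities

L/L_☉ = (R/R_☉)² (T/T_☉)⁴ = (0.164)² × (19400/5772)⁴
       = 0.02690 × (3.361)⁴ = 0.02690 × 127.6 = 3.432.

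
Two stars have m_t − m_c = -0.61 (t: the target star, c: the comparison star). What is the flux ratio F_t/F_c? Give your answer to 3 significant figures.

1.75

F_t/F_c = 10^(−(m_t − m_c)/2.5) = 10^(0.61/2.5) = 10^0.244 = 1.754.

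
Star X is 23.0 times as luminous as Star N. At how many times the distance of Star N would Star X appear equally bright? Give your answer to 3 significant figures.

Equal flux requires L_X/d_X² = L_N/d_N², so d_X/d_N = √(L_X/L_N)
= √(23.0) = 4.796.

4.80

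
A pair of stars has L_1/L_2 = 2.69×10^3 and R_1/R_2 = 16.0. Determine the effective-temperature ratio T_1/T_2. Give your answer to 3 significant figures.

L ∝ R²T⁴ gives T ∝ (L/R²)^(1/4), so
T_1/T_2 = (2.69×10^3 / 16.0²)^(1/4) = (10.51)^(1/4) = 1.800.

1.80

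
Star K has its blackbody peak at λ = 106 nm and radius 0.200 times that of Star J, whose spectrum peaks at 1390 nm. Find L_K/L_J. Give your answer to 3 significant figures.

Wien's law gives T ∝ 1/λ_max, so T_K/T_J = λ_J/λ_K = 1390/106 = 13.11.
Then L ∝ R²T⁴ gives L_K/L_J = (0.200)² × (13.11)⁴ = 0.04000 × 2.957×10^4 = 1183.

1.18×10^3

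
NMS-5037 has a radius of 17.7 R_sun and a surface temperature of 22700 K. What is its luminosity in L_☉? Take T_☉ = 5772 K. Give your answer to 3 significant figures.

7.49×10^4 L_☉

L/L_☉ = (R/R_☉)² (T/T_☉)⁴ = (17.7)² × (22700/5772)⁴
       = 313.3 × (3.933)⁴ = 313.3 × 239.2 = 7.495×10^4.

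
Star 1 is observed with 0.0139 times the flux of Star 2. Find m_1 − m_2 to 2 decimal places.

4.64

m_1 − m_2 = −2.5 log₁₀(F_1/F_2) = −2.5 log₁₀(0.0139) = −2.5 × (-1.857) = 4.642.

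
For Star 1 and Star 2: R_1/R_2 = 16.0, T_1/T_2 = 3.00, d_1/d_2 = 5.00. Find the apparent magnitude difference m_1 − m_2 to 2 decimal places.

-7.30

L_1/L_2 = (16.0)²(3.00)⁴ = 2.074×10^4.
F_1/F_2 = (L_1/L_2)/(d_1/d_2)² = 2.074×10^4/25.00 = 829.4.
m_1 − m_2 = −2.5 log₁₀(829.4) = -7.30.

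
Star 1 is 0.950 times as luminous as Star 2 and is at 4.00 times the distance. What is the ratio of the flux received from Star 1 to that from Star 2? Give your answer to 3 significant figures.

F = L/(4πd²), so F_1/F_2 = (L_1/L_2) / (d_1/d_2)²
= 0.950 / (4.00)² = 0.950 / 16.00 = 0.05937.

0.0594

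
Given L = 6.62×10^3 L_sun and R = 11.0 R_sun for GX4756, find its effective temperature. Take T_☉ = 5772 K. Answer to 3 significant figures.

T/T_☉ = (L/L_☉)^(1/4) / (R/R_☉)^(1/2)
T = 5772 × (6.62×10^3)^(1/4) / √(11.0) = 5772 × 9.020 / 3.317 = 1.570×10^4 K.

1.57×10^4 K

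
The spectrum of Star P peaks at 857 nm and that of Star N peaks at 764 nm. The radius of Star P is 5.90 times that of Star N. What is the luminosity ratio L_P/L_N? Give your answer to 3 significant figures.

Wien's law gives T ∝ 1/λ_max, so T_P/T_N = λ_N/λ_P = 764/857 = 0.8915.
Then L ∝ R²T⁴ gives L_P/L_N = (5.90)² × (0.8915)⁴ = 34.81 × 0.6316 = 21.99.

22.0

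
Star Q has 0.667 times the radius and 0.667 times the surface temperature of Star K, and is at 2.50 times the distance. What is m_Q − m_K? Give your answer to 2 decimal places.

4.63

L_Q/L_K = (0.667)²(0.667)⁴ = 0.08806.
F_Q/F_K = (L_Q/L_K)/(d_Q/d_K)² = 0.08806/6.250 = 0.01409.
m_Q − m_K = −2.5 log₁₀(0.01409) = 4.63.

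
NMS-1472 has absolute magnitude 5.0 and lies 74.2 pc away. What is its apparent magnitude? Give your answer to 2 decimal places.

m = M + 5 log₁₀(d/10 pc) = 5.0 + 5 log₁₀(74.2/10)
  = 5.0 + 5 × 0.870 = 5.0 + 4.35 = 9.35.

9.35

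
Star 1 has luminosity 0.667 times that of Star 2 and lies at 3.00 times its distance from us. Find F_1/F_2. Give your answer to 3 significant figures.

0.0741

F = L/(4πd²), so F_1/F_2 = (L_1/L_2) / (d_1/d_2)²
= 0.667 / (3.00)² = 0.667 / 9.000 = 0.07411.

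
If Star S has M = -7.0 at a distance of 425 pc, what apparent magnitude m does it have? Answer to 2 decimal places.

m = M + 5 log₁₀(d/10 pc) = -7.0 + 5 log₁₀(425/10)
  = -7.0 + 5 × 1.628 = -7.0 + 8.14 = 1.14.

1.14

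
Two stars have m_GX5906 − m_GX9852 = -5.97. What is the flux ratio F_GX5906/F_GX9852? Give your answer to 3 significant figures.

244

F_GX5906/F_GX9852 = 10^(−(m_GX5906 − m_GX9852)/2.5) = 10^(5.97/2.5) = 10^2.388 = 244.3.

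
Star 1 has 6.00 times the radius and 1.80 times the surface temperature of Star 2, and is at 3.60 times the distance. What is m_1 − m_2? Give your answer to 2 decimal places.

-3.66

L_1/L_2 = (6.00)²(1.80)⁴ = 377.9.
F_1/F_2 = (L_1/L_2)/(d_1/d_2)² = 377.9/12.96 = 29.16.
m_1 − m_2 = −2.5 log₁₀(29.16) = -3.66.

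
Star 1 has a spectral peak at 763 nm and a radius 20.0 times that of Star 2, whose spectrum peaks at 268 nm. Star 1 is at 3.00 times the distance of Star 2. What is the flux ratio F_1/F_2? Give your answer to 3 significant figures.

0.676

Wien's law: T_1/T_2 = λ_2/λ_1 = 268/763 = 0.3512.
L_1/L_2 = (R_1/R_2)²(T_1/T_2)⁴ = (20.0)²(0.3512)⁴ = 6.088.
F_1/F_2 = (L_1/L_2)/(d_1/d_2)² = 6.088/(3.00)² = 0.6765.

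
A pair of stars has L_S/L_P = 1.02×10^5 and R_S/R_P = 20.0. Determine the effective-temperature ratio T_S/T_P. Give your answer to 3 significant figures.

L ∝ R²T⁴ gives T ∝ (L/R²)^(1/4), so
T_S/T_P = (1.02×10^5 / 20.0²)^(1/4) = (255.0)^(1/4) = 3.996.

4.00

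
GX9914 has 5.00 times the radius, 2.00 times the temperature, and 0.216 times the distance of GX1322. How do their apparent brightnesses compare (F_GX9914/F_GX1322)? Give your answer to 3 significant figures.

8.57×10^3

L_GX9914/L_GX1322 = (R_GX9914/R_GX1322)²(T_GX9914/T_GX1322)⁴ = (5.00)² × (2.00)⁴ = 400.0.
F_GX9914/F_GX1322 = (L_GX9914/L_GX1322)/(d_GX9914/d_GX1322)² = 400.0 / (0.216)² = 8573.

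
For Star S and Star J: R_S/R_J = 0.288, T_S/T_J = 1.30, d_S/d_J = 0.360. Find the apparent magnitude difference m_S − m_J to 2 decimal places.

L_S/L_J = (0.288)²(1.30)⁴ = 0.2369.
F_S/F_J = (L_S/L_J)/(d_S/d_J)² = 0.2369/0.1296 = 1.828.
m_S − m_J = −2.5 log₁₀(1.828) = -0.65.

-0.65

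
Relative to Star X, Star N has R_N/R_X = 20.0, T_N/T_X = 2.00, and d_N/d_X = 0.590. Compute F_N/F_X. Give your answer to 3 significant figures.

1.84×10^4

L_N/L_X = (R_N/R_X)²(T_N/T_X)⁴ = (20.0)² × (2.00)⁴ = 6400.
F_N/F_X = (L_N/L_X)/(d_N/d_X)² = 6400 / (0.590)² = 1.839×10^4.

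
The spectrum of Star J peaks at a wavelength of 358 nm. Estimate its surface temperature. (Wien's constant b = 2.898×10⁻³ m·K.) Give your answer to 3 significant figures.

T = b/λ_max = 2.898×10⁻³ / (358×10⁻⁹) = 8095 K.

8.09×10^3 K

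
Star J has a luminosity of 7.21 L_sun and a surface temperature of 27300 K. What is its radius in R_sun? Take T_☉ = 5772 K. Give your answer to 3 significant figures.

0.120 R_sun

R/R_☉ = √(L/L_☉) / (T/T_☉)² = √(7.21) / (4.730)²
       = 2.685 / 22.37 = 0.1200.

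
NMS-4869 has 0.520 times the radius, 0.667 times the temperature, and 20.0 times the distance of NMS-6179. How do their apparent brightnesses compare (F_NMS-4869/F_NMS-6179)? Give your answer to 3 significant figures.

L_NMS-4869/L_NMS-6179 = (R_NMS-4869/R_NMS-6179)²(T_NMS-4869/T_NMS-6179)⁴ = (0.520)² × (0.667)⁴ = 0.05352.
F_NMS-4869/F_NMS-6179 = (L_NMS-4869/L_NMS-6179)/(d_NMS-4869/d_NMS-6179)² = 0.05352 / (20.0)² = 1.338×10^-4.

1.34×10^-4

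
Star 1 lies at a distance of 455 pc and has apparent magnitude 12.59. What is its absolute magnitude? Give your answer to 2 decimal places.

4.30

M = m − 5 log₁₀(d/10 pc) = 12.59 − 5 log₁₀(455/10)
  = 12.59 − 5 × 1.658 = 12.59 − 8.29 = 4.30.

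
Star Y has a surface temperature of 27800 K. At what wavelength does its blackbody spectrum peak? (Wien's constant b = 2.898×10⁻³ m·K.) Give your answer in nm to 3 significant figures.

λ_max = b/T = 2.898×10⁻³ / 27800 = 1.04×10^-7 m = 104.2 nm.

104 nm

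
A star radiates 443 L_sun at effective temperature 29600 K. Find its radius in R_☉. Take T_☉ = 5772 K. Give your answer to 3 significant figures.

R/R_☉ = √(L/L_☉) / (T/T_☉)² = √(443) / (5.128)²
       = 21.05 / 26.30 = 0.8003.

0.800 R_☉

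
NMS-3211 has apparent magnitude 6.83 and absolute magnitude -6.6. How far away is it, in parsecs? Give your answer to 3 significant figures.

4.85×10^3 pc

m − M = 5 log₁₀(d/10 pc)
6.83 − (-6.6) = 13.43 = 5 log₁₀(d/10)
d = 10 × 10^(13.43/5) = 10 × 10^2.686 = 4853 pc.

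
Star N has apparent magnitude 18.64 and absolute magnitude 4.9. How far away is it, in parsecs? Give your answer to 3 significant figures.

5.60×10^3 pc

m − M = 5 log₁₀(d/10 pc)
18.64 − (4.9) = 13.74 = 5 log₁₀(d/10)
d = 10 × 10^(13.74/5) = 10 × 10^2.748 = 5598 pc.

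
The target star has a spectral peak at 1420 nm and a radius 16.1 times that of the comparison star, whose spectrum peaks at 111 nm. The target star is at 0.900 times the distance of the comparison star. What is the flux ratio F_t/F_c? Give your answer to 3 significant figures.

Wien's law: T_t/T_c = λ_c/λ_t = 111/1420 = 0.07817.
L_t/L_c = (R_t/R_c)²(T_t/T_c)⁴ = (16.1)²(0.07817)⁴ = 0.009678.
F_t/F_c = (L_t/L_c)/(d_t/d_c)² = 0.009678/(0.900)² = 0.01195.

0.0119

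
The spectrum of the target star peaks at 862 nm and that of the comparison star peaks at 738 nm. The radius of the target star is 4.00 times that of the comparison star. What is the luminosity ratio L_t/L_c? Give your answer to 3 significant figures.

Wien's law gives T ∝ 1/λ_max, so T_t/T_c = λ_c/λ_t = 738/862 = 0.8561.
Then L ∝ R²T⁴ gives L_t/L_c = (4.00)² × (0.8561)⁴ = 16.00 × 0.5373 = 8.596.

8.60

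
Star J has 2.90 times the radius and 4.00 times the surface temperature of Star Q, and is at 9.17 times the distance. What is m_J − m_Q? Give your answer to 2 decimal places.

-3.52

L_J/L_Q = (2.90)²(4.00)⁴ = 2153.
F_J/F_Q = (L_J/L_Q)/(d_J/d_Q)² = 2153/84.09 = 25.60.
m_J − m_Q = −2.5 log₁₀(25.60) = -3.52.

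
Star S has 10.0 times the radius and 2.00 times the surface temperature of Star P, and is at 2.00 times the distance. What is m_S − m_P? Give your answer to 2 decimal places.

-6.51

L_S/L_P = (10.0)²(2.00)⁴ = 1600.
F_S/F_P = (L_S/L_P)/(d_S/d_P)² = 1600/4.000 = 400.0.
m_S − m_P = −2.5 log₁₀(400.0) = -6.51.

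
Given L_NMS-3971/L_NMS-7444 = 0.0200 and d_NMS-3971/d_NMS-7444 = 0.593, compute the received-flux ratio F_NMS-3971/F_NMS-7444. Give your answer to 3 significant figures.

F = L/(4πd²), so F_NMS-3971/F_NMS-7444 = (L_NMS-3971/L_NMS-7444) / (d_NMS-3971/d_NMS-7444)²
= 0.0200 / (0.593)² = 0.0200 / 0.3516 = 0.05687.

0.0569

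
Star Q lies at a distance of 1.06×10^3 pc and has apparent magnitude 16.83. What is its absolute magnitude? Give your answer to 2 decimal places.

6.70

M = m − 5 log₁₀(d/10 pc) = 16.83 − 5 log₁₀(1.06×10^3/10)
  = 16.83 − 5 × 2.025 = 16.83 − 10.13 = 6.70.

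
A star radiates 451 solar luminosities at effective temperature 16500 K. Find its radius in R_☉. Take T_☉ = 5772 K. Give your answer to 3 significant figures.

2.60 R_☉

R/R_☉ = √(L/L_☉) / (T/T_☉)² = √(451) / (2.859)²
       = 21.24 / 8.172 = 2.599.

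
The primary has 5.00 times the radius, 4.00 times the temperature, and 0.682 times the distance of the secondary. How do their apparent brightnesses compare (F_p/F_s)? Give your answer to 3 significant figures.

1.38×10^4

L_p/L_s = (R_p/R_s)²(T_p/T_s)⁴ = (5.00)² × (4.00)⁴ = 6400.
F_p/F_s = (L_p/L_s)/(d_p/d_s)² = 6400 / (0.682)² = 1.376×10^4.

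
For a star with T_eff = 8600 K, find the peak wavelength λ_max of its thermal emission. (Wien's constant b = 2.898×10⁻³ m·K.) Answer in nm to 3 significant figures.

337 nm

λ_max = b/T = 2.898×10⁻³ / 8600 = 3.37×10^-7 m = 337.0 nm.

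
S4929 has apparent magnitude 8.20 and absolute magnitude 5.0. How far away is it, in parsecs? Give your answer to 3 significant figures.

43.7 pc

m − M = 5 log₁₀(d/10 pc)
8.20 − (5.0) = 3.20 = 5 log₁₀(d/10)
d = 10 × 10^(3.20/5) = 10 × 10^0.640 = 43.65 pc.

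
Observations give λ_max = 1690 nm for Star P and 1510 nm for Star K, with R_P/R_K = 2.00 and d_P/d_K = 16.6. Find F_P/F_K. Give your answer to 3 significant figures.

Wien's law: T_P/T_K = λ_K/λ_P = 1510/1690 = 0.8935.
L_P/L_K = (R_P/R_K)²(T_P/T_K)⁴ = (2.00)²(0.8935)⁴ = 2.549.
F_P/F_K = (L_P/L_K)/(d_P/d_K)² = 2.549/(16.6)² = 0.009251.

0.00925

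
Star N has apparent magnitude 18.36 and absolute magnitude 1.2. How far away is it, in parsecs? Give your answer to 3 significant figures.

2.70×10^4 pc

m − M = 5 log₁₀(d/10 pc)
18.36 − (1.2) = 17.16 = 5 log₁₀(d/10)
d = 10 × 10^(17.16/5) = 10 × 10^3.432 = 2.704×10^4 pc.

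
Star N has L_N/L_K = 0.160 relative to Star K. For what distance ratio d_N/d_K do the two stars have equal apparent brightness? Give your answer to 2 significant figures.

Equal flux requires L_N/d_N² = L_K/d_K², so d_N/d_K = √(L_N/L_K)
= √(0.160) = 0.4000.

0.40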